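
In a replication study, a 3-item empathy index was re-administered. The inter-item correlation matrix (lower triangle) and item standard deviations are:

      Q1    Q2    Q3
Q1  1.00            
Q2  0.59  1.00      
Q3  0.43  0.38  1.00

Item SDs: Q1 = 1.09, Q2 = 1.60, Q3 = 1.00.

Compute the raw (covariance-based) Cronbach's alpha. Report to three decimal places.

Cronbach's alpha = 0.705

Σσ²ᵢ = 1.09² + 1.60² + 1.00² = 4.7481
Covariances σ_ij = r_ij · s_i · s_j:
  σ(Q1,Q2) = 0.59 × 1.09 × 1.60 = 1.0290
  σ(Q1,Q3) = 0.43 × 1.09 × 1.00 = 0.4687
  σ(Q2,Q3) = 0.38 × 1.60 × 1.00 = 0.6080
σ²_T = Σσ²ᵢ + 2·Σσ_ij = 4.7481 + 2 × 2.1057 = 8.9595
α = (3/2)·(1 − 4.7481/8.9595) = 0.705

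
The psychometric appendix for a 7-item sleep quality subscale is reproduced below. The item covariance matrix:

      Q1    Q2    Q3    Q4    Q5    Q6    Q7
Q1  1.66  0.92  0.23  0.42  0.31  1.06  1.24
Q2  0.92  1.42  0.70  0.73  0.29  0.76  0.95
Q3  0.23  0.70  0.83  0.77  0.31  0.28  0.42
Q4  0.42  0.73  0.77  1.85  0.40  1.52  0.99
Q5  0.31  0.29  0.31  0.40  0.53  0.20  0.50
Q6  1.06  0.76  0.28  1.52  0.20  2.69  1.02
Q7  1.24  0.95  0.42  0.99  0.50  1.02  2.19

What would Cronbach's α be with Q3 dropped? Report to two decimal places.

Remaining items: Q1, Q2, Q4, Q5, Q6, Q7 (k = 6).
Σσᵢ² = 1.66 + 1.42 + 1.85 + 0.53 + 2.69 + 2.19 = 10.34
total variance = 10.34 + 2 × 11.31 = 32.96
α (item deleted) = (6/5)·(1 − 10.34/32.96) = 0.82

Cronbach's α = 0.82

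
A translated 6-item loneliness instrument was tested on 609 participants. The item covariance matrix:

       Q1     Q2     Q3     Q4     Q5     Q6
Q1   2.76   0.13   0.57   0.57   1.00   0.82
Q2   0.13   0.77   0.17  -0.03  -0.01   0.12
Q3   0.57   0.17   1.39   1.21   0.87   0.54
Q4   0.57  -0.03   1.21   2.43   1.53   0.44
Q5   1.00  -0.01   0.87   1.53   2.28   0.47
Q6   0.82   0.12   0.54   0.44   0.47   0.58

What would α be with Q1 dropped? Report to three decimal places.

α = 0.735

Remaining items: Q2, Q3, Q4, Q5, Q6 (k = 5).
ΣVar(i) = 0.77 + 1.39 + 2.43 + 2.28 + 0.58 = 7.45
total variance = 7.45 + 2 × 5.31 = 18.07
α (item deleted) = (5/4)·(1 − 7.45/18.07) = 0.735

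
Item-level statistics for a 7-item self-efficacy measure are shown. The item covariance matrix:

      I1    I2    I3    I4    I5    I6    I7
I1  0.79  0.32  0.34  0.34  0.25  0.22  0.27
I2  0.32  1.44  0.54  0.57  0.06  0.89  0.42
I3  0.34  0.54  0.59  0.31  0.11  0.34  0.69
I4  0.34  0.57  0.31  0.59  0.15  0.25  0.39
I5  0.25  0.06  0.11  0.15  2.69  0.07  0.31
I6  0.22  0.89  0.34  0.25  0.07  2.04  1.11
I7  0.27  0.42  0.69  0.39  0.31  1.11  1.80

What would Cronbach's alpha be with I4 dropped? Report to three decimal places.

Remaining items: I1, I2, I3, I5, I6, I7 (k = 6).
ΣVar(i) = 0.79 + 1.44 + 0.59 + 2.69 + 2.04 + 1.80 = 9.35
total variance = 9.35 + 2 × 5.94 = 21.23
α (item deleted) = (6/5)·(1 − 9.35/21.23) = 0.672

Cronbach's alpha = 0.672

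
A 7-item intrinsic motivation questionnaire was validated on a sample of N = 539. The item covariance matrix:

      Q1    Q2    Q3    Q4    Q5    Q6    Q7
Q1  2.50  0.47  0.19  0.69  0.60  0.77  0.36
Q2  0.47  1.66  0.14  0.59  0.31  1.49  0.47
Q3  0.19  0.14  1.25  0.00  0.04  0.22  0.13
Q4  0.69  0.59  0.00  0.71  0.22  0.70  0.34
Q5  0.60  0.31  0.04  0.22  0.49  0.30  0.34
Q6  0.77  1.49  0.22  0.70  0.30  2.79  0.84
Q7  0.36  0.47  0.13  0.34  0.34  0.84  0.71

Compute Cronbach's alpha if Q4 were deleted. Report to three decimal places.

Remaining items: Q1, Q2, Q3, Q5, Q6, Q7 (k = 6).
sum of item variances = 2.50 + 1.66 + 1.25 + 0.49 + 2.79 + 0.71 = 9.40
σ²_total = 9.40 + 2 × 6.67 = 22.74
α (item deleted) = (6/5)·(1 − 9.40/22.74) = 0.704

α = 0.704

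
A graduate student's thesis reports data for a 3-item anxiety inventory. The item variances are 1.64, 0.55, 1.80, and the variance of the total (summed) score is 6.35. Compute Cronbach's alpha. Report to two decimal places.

sum of item variances = 1.64 + 0.55 + 1.80 = 3.99
α = (k/(k−1))·(1 − sum of item variances/Var(T)) = (3/2)·(1 − 3.99/6.35) = 0.56

Cronbach's alpha = 0.56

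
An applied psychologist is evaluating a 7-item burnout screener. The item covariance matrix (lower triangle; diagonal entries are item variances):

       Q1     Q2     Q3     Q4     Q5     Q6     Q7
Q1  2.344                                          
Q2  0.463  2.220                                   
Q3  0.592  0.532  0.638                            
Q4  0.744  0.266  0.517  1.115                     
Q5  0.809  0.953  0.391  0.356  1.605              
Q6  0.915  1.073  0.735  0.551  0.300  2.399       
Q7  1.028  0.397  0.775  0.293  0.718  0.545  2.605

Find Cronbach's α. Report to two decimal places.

Cronbach's α = 0.78

ΣVar(i) = 2.344 + 2.220 + 0.638 + 1.115 + 1.605 + 2.399 + 2.605 = 12.926
Sum of the distinct covariances = 12.953
total variance = 12.926 + 2 × 12.953 = 38.832
α = (k/(k−1))·(1 − ΣVar(i)/total variance) = (7/6)·(1 − 12.926/38.832) = 0.78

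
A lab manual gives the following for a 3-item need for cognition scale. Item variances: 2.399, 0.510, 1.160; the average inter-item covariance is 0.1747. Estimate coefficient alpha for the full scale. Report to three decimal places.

Σσᵢ² = 2.399 + 0.510 + 1.160 = 4.069
Sum of the 3 distinct covariances = 3 × 0.1747 = 0.5241
σ²_T = Σσᵢ² + 2·Σcov = 4.069 + 2 × 0.5241 = 5.1172
α = (3/2)·(1 − 4.069/5.1172) = 0.307

coefficient alpha = 0.307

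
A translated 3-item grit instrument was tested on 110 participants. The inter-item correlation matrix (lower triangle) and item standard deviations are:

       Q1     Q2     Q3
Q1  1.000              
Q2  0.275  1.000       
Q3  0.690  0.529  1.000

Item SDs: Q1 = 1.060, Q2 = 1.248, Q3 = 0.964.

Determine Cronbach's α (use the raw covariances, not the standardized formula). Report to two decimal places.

Cronbach's α = 0.73

Σσ²ᵢ = 1.060² + 1.248² + 0.964² = 3.6104
Covariances σ_ij = r_ij · s_i · s_j:
  σ(Q1,Q2) = 0.275 × 1.060 × 1.248 = 0.3638
  σ(Q1,Q3) = 0.690 × 1.060 × 0.964 = 0.7051
  σ(Q2,Q3) = 0.529 × 1.248 × 0.964 = 0.6364
σ²_T = Σσ²ᵢ + 2·Σσ_ij = 3.6104 + 2 × 1.7053 = 7.0210
α = (3/2)·(1 − 3.6104/7.0210) = 0.73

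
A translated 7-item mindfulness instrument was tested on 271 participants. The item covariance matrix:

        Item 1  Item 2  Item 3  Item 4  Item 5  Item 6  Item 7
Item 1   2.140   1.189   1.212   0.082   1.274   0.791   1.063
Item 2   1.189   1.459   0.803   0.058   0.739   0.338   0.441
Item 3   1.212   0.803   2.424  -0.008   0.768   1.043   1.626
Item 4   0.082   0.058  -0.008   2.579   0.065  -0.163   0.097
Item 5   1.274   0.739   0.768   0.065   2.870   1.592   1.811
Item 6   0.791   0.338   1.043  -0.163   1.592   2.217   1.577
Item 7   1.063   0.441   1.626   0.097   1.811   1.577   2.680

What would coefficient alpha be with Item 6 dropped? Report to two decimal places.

α = 0.74

Remaining items: Item 1, Item 2, Item 3, Item 4, Item 5, Item 7 (k = 6).
sum of item variances = 2.140 + 1.459 + 2.424 + 2.579 + 2.870 + 2.680 = 14.152
σ²_total = 14.152 + 2 × 11.220 = 36.592
α (item deleted) = (6/5)·(1 − 14.152/36.592) = 0.74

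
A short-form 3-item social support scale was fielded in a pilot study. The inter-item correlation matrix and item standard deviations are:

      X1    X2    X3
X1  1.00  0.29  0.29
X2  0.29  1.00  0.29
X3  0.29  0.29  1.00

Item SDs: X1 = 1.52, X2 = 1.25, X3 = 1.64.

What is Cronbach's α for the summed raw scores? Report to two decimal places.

Cronbach's α = 0.54

Σσ²ᵢ = 1.52² + 1.25² + 1.64² = 6.5625
Covariances σ_ij = r_ij · s_i · s_j:
  σ(X1,X2) = 0.29 × 1.52 × 1.25 = 0.5510
  σ(X1,X3) = 0.29 × 1.52 × 1.64 = 0.7229
  σ(X2,X3) = 0.29 × 1.25 × 1.64 = 0.5945
σ²_T = Σσ²ᵢ + 2·Σσ_ij = 6.5625 + 2 × 1.8684 = 10.2993
α = (3/2)·(1 − 6.5625/10.2993) = 0.54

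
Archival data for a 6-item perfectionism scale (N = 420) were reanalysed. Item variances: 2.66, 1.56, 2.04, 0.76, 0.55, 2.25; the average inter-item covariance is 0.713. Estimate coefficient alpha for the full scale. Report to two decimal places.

coefficient alpha = 0.82

Σσᵢ² = 2.66 + 1.56 + 2.04 + 0.76 + 0.55 + 2.25 = 9.82
Sum of the 15 distinct covariances = 15 × 0.713 = 10.695
σ²_T = Σσᵢ² + 2·Σcov = 9.82 + 2 × 10.695 = 31.210
α = (6/5)·(1 − 9.82/31.210) = 0.82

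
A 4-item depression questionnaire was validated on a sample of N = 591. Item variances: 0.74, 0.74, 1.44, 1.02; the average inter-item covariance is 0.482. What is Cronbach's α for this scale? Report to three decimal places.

Cronbach's α = 0.793

Σσ²ᵢ = 0.74 + 0.74 + 1.44 + 1.02 = 3.94
Sum of the 6 distinct covariances = 6 × 0.482 = 2.892
total variance = Σσ²ᵢ + 2·Σcov = 3.94 + 2 × 2.892 = 9.724
α = (4/3)·(1 − 3.94/9.724) = 0.793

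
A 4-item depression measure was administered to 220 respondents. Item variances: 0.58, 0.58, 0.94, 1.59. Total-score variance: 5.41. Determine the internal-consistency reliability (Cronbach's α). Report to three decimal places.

Σσᵢ² = 0.58 + 0.58 + 0.94 + 1.59 = 3.69
α = (k/(k−1))·(1 − Σσᵢ²/total variance) = (4/3)·(1 − 3.69/5.41) = 0.424

Cronbach's α = 0.424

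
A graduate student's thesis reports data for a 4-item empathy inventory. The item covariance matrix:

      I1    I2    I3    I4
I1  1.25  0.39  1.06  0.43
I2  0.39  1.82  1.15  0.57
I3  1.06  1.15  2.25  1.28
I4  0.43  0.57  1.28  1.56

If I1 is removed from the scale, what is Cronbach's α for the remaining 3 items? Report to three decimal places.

α = 0.774

Remaining items: I2, I3, I4 (k = 3).
Σσ²ᵢ = 1.82 + 2.25 + 1.56 = 5.63
total variance = 5.63 + 2 × 3.00 = 11.63
α (item deleted) = (3/2)·(1 − 5.63/11.63) = 0.774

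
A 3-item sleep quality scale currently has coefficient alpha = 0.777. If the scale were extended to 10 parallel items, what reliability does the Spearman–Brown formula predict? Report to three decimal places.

predicted reliability = 0.921

Length factor m = 10/3 = 3.3333
α' = m·α / (1 + (m−1)·α)
   = 10/3 × 0.777 / (1 + (10/3 − 1) × 0.777)
   = 2.5900 / 2.8130 = 0.921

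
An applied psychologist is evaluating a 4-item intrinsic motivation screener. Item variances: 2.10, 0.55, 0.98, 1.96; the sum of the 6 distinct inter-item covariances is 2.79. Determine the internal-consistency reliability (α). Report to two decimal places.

α = 0.67

sum of item variances = 2.10 + 0.55 + 0.98 + 1.96 = 5.59
Sum of distinct covariances = 2.79
total variance = sum of item variances + 2·Σcov = 5.59 + 2 × 2.79 = 11.17
α = (4/3)·(1 − 5.59/11.17) = 0.67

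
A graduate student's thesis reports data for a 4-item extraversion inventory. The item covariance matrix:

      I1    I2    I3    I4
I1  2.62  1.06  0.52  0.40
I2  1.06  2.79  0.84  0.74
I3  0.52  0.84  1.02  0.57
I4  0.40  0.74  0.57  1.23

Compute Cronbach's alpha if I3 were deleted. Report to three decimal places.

α = 0.598

Remaining items: I1, I2, I4 (k = 3).
sum of item variances = 2.62 + 2.79 + 1.23 = 6.64
σ²_T = 6.64 + 2 × 2.20 = 11.04
α (item deleted) = (3/2)·(1 − 6.64/11.04) = 0.598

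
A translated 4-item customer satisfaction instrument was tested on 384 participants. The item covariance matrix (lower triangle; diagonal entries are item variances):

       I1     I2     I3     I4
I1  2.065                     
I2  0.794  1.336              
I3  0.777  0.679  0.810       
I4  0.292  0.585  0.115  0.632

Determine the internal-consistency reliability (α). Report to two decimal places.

sum of item variances = 2.065 + 1.336 + 0.810 + 0.632 = 4.843
Σ_{i<j} σ_ij = 3.242
σ²_total = 4.843 + 2 × 3.242 = 11.327
α = (k/(k−1))·(1 − sum of item variances/σ²_total) = (4/3)·(1 − 4.843/11.327) = 0.76

α = 0.76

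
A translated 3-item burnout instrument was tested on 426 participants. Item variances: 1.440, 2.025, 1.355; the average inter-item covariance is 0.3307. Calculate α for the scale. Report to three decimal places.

Σσ²ᵢ = 1.440 + 2.025 + 1.355 = 4.820
Sum of the 3 distinct covariances = 3 × 0.3307 = 0.9921
Var(T) = Σσ²ᵢ + 2·Σcov = 4.820 + 2 × 0.9921 = 6.8042
α = (3/2)·(1 − 4.820/6.8042) = 0.437

α = 0.437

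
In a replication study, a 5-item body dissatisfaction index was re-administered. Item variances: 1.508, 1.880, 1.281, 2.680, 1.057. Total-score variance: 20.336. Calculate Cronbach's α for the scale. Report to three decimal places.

sum of item variances = 1.508 + 1.880 + 1.281 + 2.680 + 1.057 = 8.406
α = (k/(k−1))·(1 − sum of item variances/total variance) = (5/4)·(1 − 8.406/20.336) = 0.733

α = 0.733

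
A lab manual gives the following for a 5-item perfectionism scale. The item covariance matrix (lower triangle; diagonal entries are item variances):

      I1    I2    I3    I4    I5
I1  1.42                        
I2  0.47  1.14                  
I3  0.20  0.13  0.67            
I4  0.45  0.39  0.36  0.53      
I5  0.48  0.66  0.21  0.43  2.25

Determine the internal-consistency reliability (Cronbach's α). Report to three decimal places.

α = 0.696

Σσ²ᵢ = 1.42 + 1.14 + 0.67 + 0.53 + 2.25 = 6.01
Sum of off-diagonal covariances = 3.78
Var(T) = 6.01 + 2 × 3.78 = 13.57
α = (k/(k−1))·(1 − Σσ²ᵢ/Var(T)) = (5/4)·(1 − 6.01/13.57) = 0.696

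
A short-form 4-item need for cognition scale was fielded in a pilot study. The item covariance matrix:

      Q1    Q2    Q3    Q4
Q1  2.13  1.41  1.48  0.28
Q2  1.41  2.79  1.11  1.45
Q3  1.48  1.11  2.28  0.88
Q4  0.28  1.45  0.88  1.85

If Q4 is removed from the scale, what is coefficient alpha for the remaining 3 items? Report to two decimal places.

Remaining items: Q1, Q2, Q3 (k = 3).
Σσᵢ² = 2.13 + 2.79 + 2.28 = 7.20
total variance = 7.20 + 2 × 4.00 = 15.20
α (item deleted) = (3/2)·(1 − 7.20/15.20) = 0.79

α = 0.79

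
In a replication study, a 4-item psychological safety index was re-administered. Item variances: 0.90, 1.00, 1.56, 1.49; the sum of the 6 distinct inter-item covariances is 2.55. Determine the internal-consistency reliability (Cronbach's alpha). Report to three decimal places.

Σσ²ᵢ = 0.90 + 1.00 + 1.56 + 1.49 = 4.95
Sum of distinct covariances = 2.55
total variance = Σσ²ᵢ + 2·Σcov = 4.95 + 2 × 2.55 = 10.05
α = (4/3)·(1 − 4.95/10.05) = 0.677

α = 0.677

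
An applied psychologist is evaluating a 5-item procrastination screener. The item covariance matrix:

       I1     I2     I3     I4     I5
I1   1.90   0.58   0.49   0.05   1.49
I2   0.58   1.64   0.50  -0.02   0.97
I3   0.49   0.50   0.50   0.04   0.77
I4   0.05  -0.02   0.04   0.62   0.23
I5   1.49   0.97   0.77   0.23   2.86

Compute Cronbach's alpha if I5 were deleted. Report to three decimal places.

Cronbach's alpha = 0.551

Remaining items: I1, I2, I3, I4 (k = 4).
sum of item variances = 1.90 + 1.64 + 0.50 + 0.62 = 4.66
σ²_T = 4.66 + 2 × 1.64 = 7.94
α (item deleted) = (4/3)·(1 − 4.66/7.94) = 0.551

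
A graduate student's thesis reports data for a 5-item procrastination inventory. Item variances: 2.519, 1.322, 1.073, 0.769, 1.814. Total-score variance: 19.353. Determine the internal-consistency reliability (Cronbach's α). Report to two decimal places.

Σσ²ᵢ = 2.519 + 1.322 + 1.073 + 0.769 + 1.814 = 7.497
α = (k/(k−1))·(1 − Σσ²ᵢ/Var(T)) = (5/4)·(1 − 7.497/19.353) = 0.77

Cronbach's α = 0.77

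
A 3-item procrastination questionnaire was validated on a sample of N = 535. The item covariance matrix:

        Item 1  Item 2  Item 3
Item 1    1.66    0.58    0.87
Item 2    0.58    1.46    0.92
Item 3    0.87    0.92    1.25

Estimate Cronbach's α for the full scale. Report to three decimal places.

α = 0.780

Σσ²ᵢ = 1.66 + 1.46 + 1.25 = 4.37
Sum of off-diagonal covariances = 2.37
σ²_total = 4.37 + 2 × 2.37 = 9.11
α = (k/(k−1))·(1 − Σσ²ᵢ/σ²_total) = (3/2)·(1 − 4.37/9.11) = 0.780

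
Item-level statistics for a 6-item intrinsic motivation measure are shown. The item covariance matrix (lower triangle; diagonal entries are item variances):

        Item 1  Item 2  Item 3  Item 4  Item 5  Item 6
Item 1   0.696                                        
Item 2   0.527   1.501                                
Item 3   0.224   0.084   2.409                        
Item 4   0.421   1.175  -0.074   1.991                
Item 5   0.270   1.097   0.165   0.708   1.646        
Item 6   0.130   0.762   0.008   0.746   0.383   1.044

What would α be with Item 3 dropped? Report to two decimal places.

Remaining items: Item 1, Item 2, Item 4, Item 5, Item 6 (k = 5).
ΣVar(i) = 0.696 + 1.501 + 1.991 + 1.646 + 1.044 = 6.878
σ²_total = 6.878 + 2 × 6.219 = 19.316
α (item deleted) = (5/4)·(1 − 6.878/19.316) = 0.80

α = 0.80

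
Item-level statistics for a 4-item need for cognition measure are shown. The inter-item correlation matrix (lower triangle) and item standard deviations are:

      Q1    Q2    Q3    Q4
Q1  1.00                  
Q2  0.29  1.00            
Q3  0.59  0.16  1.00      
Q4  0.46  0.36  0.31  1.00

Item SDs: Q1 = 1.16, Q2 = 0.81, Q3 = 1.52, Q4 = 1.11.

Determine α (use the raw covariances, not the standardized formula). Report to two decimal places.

α = 0.69

Σσ²ᵢ = 1.16² + 0.81² + 1.52² + 1.11² = 5.5442
Covariances σ_ij = r_ij · s_i · s_j:
  σ(Q1,Q2) = 0.29 × 1.16 × 0.81 = 0.2725
  σ(Q1,Q3) = 0.59 × 1.16 × 1.52 = 1.0403
  σ(Q1,Q4) = 0.46 × 1.16 × 1.11 = 0.5923
  σ(Q2,Q3) = 0.16 × 0.81 × 1.52 = 0.1970
  σ(Q2,Q4) = 0.36 × 0.81 × 1.11 = 0.3237
  σ(Q3,Q4) = 0.31 × 1.52 × 1.11 = 0.5230
σ²_T = Σσ²ᵢ + 2·Σσ_ij = 5.5442 + 2 × 2.9488 = 11.4418
α = (4/3)·(1 − 5.5442/11.4418) = 0.69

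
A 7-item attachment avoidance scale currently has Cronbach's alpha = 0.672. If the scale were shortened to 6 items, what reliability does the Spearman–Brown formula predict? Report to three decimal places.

predicted reliability = 0.637

Length factor m = 6/7 = 0.8571
α' = m·α / (1 − (1−m)·α)
   = 6/7 × 0.672 / (1 − (1 − 6/7) × 0.672)
   = 0.5760 / 0.9040 = 0.637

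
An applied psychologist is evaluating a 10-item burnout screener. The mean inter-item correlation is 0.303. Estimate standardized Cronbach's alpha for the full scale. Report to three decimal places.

α = 0.813

Standardized α = k·r̄ / (1 + (k−1)·r̄) = 10 × 0.303 / (1 + 9 × 0.303)
  = 3.0300 / 3.7270 = 0.813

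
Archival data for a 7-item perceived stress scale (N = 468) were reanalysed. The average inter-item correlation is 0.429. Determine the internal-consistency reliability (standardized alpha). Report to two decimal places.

standardized alpha = 0.84

Standardized α = k·r̄ / (1 + (k−1)·r̄) = 7 × 0.429 / (1 + 6 × 0.429)
  = 3.0030 / 3.5740 = 0.84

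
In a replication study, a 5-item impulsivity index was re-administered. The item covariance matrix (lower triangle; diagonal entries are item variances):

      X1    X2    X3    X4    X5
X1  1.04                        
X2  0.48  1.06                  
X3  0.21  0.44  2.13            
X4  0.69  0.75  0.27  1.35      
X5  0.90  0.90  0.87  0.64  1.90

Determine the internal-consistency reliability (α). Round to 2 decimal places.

α = 0.78

Σσ²ᵢ = 1.04 + 1.06 + 2.13 + 1.35 + 1.90 = 7.48
Sum of the distinct covariances = 6.15
σ²_T = 7.48 + 2 × 6.15 = 19.78
α = (k/(k−1))·(1 − Σσ²ᵢ/σ²_T) = (5/4)·(1 − 7.48/19.78) = 0.78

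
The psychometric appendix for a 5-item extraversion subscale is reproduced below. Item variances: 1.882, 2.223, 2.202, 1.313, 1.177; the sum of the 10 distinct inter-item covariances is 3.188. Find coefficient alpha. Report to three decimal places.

sum of item variances = 1.882 + 2.223 + 2.202 + 1.313 + 1.177 = 8.797
Sum of distinct covariances = 3.188
σ²_total = sum of item variances + 2·Σcov = 8.797 + 2 × 3.188 = 15.173
α = (5/4)·(1 − 8.797/15.173) = 0.525

coefficient alpha = 0.525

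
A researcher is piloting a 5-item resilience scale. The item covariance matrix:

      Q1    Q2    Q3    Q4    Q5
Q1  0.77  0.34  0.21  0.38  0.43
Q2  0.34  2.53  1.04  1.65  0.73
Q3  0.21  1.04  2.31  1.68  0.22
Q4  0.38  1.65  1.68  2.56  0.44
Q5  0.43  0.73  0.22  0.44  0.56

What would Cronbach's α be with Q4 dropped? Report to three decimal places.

α = 0.654

Remaining items: Q1, Q2, Q3, Q5 (k = 4).
Σσᵢ² = 0.77 + 2.53 + 2.31 + 0.56 = 6.17
σ²_T = 6.17 + 2 × 2.97 = 12.11
α (item deleted) = (4/3)·(1 − 6.17/12.11) = 0.654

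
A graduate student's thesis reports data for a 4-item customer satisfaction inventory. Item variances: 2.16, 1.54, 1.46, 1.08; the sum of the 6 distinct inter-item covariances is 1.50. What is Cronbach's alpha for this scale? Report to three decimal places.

Σσ²ᵢ = 2.16 + 1.54 + 1.46 + 1.08 = 6.24
Sum of distinct covariances = 1.50
σ²_total = Σσ²ᵢ + 2·Σcov = 6.24 + 2 × 1.50 = 9.24
α = (4/3)·(1 − 6.24/9.24) = 0.433

Cronbach's alpha = 0.433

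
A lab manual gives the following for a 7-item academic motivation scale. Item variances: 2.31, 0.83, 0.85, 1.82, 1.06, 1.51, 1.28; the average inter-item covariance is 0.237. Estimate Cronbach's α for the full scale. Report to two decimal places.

α = 0.59

Σσ²ᵢ = 2.31 + 0.83 + 0.85 + 1.82 + 1.06 + 1.51 + 1.28 = 9.66
Sum of the 21 distinct covariances = 21 × 0.237 = 4.977
σ²_total = Σσ²ᵢ + 2·Σcov = 9.66 + 2 × 4.977 = 19.614
α = (7/6)·(1 − 9.66/19.614) = 0.59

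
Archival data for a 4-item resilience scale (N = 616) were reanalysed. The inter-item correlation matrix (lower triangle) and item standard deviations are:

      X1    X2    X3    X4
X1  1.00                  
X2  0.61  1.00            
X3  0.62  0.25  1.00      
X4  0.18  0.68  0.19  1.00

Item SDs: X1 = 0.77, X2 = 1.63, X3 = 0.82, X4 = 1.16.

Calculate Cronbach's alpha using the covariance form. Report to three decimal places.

Σσ²ᵢ = 0.77² + 1.63² + 0.82² + 1.16² = 5.2678
Covariances σ_ij = r_ij · s_i · s_j:
  σ(X1,X2) = 0.61 × 0.77 × 1.63 = 0.7656
  σ(X1,X3) = 0.62 × 0.77 × 0.82 = 0.3915
  σ(X1,X4) = 0.18 × 0.77 × 1.16 = 0.1608
  σ(X2,X3) = 0.25 × 1.63 × 0.82 = 0.3341
  σ(X2,X4) = 0.68 × 1.63 × 1.16 = 1.2857
  σ(X3,X4) = 0.19 × 0.82 × 1.16 = 0.1807
σ²_T = Σσ²ᵢ + 2·Σσ_ij = 5.2678 + 2 × 3.1184 = 11.5046
α = (4/3)·(1 − 5.2678/11.5046) = 0.723

α = 0.723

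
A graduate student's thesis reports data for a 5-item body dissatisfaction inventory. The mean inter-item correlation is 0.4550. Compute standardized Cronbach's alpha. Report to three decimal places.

Standardized α = k·r̄ / (1 + (k−1)·r̄) = 5 × 0.4550 / (1 + 4 × 0.4550)
  = 2.2750 / 2.8200 = 0.807

standardized Cronbach's alpha = 0.807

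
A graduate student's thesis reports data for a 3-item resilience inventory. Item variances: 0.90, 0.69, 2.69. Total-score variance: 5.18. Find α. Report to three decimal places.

α = 0.261

sum of item variances = 0.90 + 0.69 + 2.69 = 4.28
α = (k/(k−1))·(1 − sum of item variances/Var(T)) = (3/2)·(1 − 4.28/5.18) = 0.261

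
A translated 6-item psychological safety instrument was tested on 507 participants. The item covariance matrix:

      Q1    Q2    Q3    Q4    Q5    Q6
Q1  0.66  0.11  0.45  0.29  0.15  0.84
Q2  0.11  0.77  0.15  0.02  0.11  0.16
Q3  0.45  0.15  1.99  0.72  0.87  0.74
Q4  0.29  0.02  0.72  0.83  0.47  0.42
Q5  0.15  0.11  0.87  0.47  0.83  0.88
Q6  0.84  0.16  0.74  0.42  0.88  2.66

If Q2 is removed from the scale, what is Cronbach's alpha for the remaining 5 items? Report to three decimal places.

α = 0.782

Remaining items: Q1, Q3, Q4, Q5, Q6 (k = 5).
Σσᵢ² = 0.66 + 1.99 + 0.83 + 0.83 + 2.66 = 6.97
σ²_total = 6.97 + 2 × 5.83 = 18.63
α (item deleted) = (5/4)·(1 − 6.97/18.63) = 0.782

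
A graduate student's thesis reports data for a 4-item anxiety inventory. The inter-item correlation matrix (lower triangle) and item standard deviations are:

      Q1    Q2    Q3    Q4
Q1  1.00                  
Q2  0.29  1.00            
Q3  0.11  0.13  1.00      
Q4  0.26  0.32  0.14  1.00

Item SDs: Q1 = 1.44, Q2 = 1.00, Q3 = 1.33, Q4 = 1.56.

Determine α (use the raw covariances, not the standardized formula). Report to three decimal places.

Σσ²ᵢ = 1.44² + 1.00² + 1.33² + 1.56² = 7.2761
Covariances σ_ij = r_ij · s_i · s_j:
  σ(Q1,Q2) = 0.29 × 1.44 × 1.00 = 0.4176
  σ(Q1,Q3) = 0.11 × 1.44 × 1.33 = 0.2107
  σ(Q1,Q4) = 0.26 × 1.44 × 1.56 = 0.5841
  σ(Q2,Q3) = 0.13 × 1.00 × 1.33 = 0.1729
  σ(Q2,Q4) = 0.32 × 1.00 × 1.56 = 0.4992
  σ(Q3,Q4) = 0.14 × 1.33 × 1.56 = 0.2905
σ²_T = Σσ²ᵢ + 2·Σσ_ij = 7.2761 + 2 × 2.1750 = 11.6261
α = (4/3)·(1 − 7.2761/11.6261) = 0.499

α = 0.499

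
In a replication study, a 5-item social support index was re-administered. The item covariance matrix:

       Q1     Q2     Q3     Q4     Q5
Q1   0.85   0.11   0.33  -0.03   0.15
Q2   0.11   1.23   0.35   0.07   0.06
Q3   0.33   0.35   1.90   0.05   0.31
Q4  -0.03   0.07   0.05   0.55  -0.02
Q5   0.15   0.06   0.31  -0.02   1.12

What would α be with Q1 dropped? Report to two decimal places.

α = 0.34

Remaining items: Q2, Q3, Q4, Q5 (k = 4).
Σσᵢ² = 1.23 + 1.90 + 0.55 + 1.12 = 4.80
total variance = 4.80 + 2 × 0.82 = 6.44
α (item deleted) = (4/3)·(1 − 4.80/6.44) = 0.34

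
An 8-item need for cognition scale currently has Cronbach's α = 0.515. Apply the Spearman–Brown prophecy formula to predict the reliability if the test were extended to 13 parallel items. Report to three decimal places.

Length factor m = 13/8 = 1.6250
α' = m·α / (1 + (m−1)·α)
   = 13/8 × 0.515 / (1 + (13/8 − 1) × 0.515)
   = 0.8369 / 1.3219 = 0.633

predicted reliability = 0.633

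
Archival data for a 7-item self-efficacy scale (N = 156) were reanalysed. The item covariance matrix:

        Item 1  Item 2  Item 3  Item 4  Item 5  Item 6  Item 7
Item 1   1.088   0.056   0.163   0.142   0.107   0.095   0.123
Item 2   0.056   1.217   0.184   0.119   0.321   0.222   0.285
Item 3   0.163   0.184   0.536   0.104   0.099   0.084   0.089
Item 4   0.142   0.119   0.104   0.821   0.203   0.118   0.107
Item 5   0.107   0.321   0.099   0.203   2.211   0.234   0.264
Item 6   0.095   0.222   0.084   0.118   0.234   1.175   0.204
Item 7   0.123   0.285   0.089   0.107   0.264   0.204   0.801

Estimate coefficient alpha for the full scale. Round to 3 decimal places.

sum of item variances = 1.088 + 1.217 + 0.536 + 0.821 + 2.211 + 1.175 + 0.801 = 7.849
Sum of the distinct covariances = 3.323
total variance = 7.849 + 2 × 3.323 = 14.495
α = (k/(k−1))·(1 − sum of item variances/total variance) = (7/6)·(1 − 7.849/14.495) = 0.535

α = 0.535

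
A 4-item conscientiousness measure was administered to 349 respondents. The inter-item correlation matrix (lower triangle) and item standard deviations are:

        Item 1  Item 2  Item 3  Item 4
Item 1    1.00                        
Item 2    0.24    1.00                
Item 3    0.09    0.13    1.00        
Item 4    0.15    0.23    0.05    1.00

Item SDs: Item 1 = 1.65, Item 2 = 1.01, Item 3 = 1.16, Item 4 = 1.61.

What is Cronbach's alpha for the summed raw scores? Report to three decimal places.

Σσ²ᵢ = 1.65² + 1.01² + 1.16² + 1.61² = 7.6803
Covariances σ_ij = r_ij · s_i · s_j:
  σ(Item 1,Item 2) = 0.24 × 1.65 × 1.01 = 0.4000
  σ(Item 1,Item 3) = 0.09 × 1.65 × 1.16 = 0.1723
  σ(Item 1,Item 4) = 0.15 × 1.65 × 1.61 = 0.3985
  σ(Item 2,Item 3) = 0.13 × 1.01 × 1.16 = 0.1523
  σ(Item 2,Item 4) = 0.23 × 1.01 × 1.61 = 0.3740
  σ(Item 3,Item 4) = 0.05 × 1.16 × 1.61 = 0.0934
σ²_T = Σσ²ᵢ + 2·Σσ_ij = 7.6803 + 2 × 1.5905 = 10.8613
α = (4/3)·(1 − 7.6803/10.8613) = 0.390

Cronbach's alpha = 0.390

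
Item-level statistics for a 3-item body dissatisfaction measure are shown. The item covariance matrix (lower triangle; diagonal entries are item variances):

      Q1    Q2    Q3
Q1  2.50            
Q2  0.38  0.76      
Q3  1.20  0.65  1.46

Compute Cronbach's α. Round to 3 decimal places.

Cronbach's α = 0.729

Σσᵢ² = 2.50 + 0.76 + 1.46 = 4.72
Sum of the distinct covariances = 2.23
σ²_total = 4.72 + 2 × 2.23 = 9.18
α = (k/(k−1))·(1 − Σσᵢ²/σ²_total) = (3/2)·(1 − 4.72/9.18) = 0.729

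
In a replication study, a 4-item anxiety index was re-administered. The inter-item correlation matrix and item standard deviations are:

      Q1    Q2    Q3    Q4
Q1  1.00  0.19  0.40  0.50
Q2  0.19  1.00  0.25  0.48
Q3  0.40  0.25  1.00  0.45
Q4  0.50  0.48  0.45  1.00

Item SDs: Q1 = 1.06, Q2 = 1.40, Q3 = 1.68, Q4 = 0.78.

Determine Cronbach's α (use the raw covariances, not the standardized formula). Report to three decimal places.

Cronbach's α = 0.651

Σσ²ᵢ = 1.06² + 1.40² + 1.68² + 0.78² = 6.5144
Covariances σ_ij = r_ij · s_i · s_j:
  σ(Q1,Q2) = 0.19 × 1.06 × 1.40 = 0.2820
  σ(Q1,Q3) = 0.40 × 1.06 × 1.68 = 0.7123
  σ(Q1,Q4) = 0.50 × 1.06 × 0.78 = 0.4134
  σ(Q2,Q3) = 0.25 × 1.40 × 1.68 = 0.5880
  σ(Q2,Q4) = 0.48 × 1.40 × 0.78 = 0.5242
  σ(Q3,Q4) = 0.45 × 1.68 × 0.78 = 0.5897
σ²_T = Σσ²ᵢ + 2·Σσ_ij = 6.5144 + 2 × 3.1096 = 12.7336
α = (4/3)·(1 − 6.5144/12.7336) = 0.651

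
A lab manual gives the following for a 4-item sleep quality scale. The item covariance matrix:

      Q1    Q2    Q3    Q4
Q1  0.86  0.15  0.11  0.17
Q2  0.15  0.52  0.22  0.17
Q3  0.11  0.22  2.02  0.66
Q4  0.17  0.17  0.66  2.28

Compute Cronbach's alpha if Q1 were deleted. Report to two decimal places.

α = 0.46

Remaining items: Q2, Q3, Q4 (k = 3).
sum of item variances = 0.52 + 2.02 + 2.28 = 4.82
Var(T) = 4.82 + 2 × 1.05 = 6.92
α (item deleted) = (3/2)·(1 − 4.82/6.92) = 0.46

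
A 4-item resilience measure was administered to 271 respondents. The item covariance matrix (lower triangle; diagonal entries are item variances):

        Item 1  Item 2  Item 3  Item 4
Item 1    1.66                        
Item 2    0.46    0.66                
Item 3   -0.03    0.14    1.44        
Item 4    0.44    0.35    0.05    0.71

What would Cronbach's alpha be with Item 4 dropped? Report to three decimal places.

Remaining items: Item 1, Item 2, Item 3 (k = 3).
Σσᵢ² = 1.66 + 0.66 + 1.44 = 3.76
σ²_T = 3.76 + 2 × 0.57 = 4.90
α (item deleted) = (3/2)·(1 − 3.76/4.90) = 0.349

Cronbach's alpha = 0.349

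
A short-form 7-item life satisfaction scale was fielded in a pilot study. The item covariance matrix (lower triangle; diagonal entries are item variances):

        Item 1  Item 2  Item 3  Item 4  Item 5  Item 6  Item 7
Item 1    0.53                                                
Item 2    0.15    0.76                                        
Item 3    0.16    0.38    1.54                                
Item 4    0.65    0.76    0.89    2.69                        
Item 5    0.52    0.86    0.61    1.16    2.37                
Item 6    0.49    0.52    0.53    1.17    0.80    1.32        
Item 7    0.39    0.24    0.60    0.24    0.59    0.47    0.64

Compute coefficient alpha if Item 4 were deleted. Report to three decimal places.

coefficient alpha = 0.806

Remaining items: Item 1, Item 2, Item 3, Item 5, Item 6, Item 7 (k = 6).
Σσᵢ² = 0.53 + 0.76 + 1.54 + 2.37 + 1.32 + 0.64 = 7.16
σ²_T = 7.16 + 2 × 7.31 = 21.78
α (item deleted) = (6/5)·(1 − 7.16/21.78) = 0.806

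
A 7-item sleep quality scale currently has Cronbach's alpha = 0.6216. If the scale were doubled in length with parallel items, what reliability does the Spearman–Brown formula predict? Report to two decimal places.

Length factor m = 2
α' = m·α / (1 + (m−1)·α)
   = 2 × 0.6216 / (1 + (2 − 1) × 0.6216)
   = 1.2432 / 1.6216 = 0.77

predicted reliability = 0.77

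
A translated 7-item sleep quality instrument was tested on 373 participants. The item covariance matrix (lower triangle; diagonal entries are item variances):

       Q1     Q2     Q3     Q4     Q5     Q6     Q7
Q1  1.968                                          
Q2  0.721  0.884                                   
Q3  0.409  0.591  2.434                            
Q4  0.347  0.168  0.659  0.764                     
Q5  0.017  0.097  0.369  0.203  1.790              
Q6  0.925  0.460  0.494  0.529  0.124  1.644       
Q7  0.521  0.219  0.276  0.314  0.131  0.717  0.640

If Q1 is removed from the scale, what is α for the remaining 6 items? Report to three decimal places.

Remaining items: Q2, Q3, Q4, Q5, Q6, Q7 (k = 6).
Σσ²ᵢ = 0.884 + 2.434 + 0.764 + 1.790 + 1.644 + 0.640 = 8.156
Var(T) = 8.156 + 2 × 5.351 = 18.858
α (item deleted) = (6/5)·(1 − 8.156/18.858) = 0.681

α = 0.681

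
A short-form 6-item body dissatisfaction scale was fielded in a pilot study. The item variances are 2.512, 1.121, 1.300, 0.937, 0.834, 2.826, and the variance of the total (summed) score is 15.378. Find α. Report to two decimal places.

α = 0.46

sum of item variances = 2.512 + 1.121 + 1.300 + 0.937 + 0.834 + 2.826 = 9.530
α = (k/(k−1))·(1 − sum of item variances/total variance) = (6/5)·(1 − 9.530/15.378) = 0.46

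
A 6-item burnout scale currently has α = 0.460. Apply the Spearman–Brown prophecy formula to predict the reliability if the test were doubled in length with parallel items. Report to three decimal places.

predicted reliability = 0.630

Length factor m = 2
α' = m·α / (1 + (m−1)·α)
   = 2 × 0.460 / (1 + (2 − 1) × 0.460)
   = 0.9200 / 1.4600 = 0.630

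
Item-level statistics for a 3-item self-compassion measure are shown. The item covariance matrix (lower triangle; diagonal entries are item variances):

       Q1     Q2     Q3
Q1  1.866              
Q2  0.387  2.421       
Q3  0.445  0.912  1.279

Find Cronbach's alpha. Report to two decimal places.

ΣVar(i) = 1.866 + 2.421 + 1.279 = 5.566
Σ_{i<j} σ_ij = 1.744
σ²_total = 5.566 + 2 × 1.744 = 9.054
α = (k/(k−1))·(1 − ΣVar(i)/σ²_total) = (3/2)·(1 − 5.566/9.054) = 0.58

Cronbach's alpha = 0.58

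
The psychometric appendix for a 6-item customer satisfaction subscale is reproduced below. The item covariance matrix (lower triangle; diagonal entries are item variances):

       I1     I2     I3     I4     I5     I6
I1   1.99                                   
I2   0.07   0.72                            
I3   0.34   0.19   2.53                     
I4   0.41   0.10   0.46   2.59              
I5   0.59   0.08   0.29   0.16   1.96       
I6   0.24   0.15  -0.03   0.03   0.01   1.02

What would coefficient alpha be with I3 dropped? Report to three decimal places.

α = 0.385

Remaining items: I1, I2, I4, I5, I6 (k = 5).
Σσ²ᵢ = 1.99 + 0.72 + 2.59 + 1.96 + 1.02 = 8.28
σ²_total = 8.28 + 2 × 1.84 = 11.96
α (item deleted) = (5/4)·(1 − 8.28/11.96) = 0.385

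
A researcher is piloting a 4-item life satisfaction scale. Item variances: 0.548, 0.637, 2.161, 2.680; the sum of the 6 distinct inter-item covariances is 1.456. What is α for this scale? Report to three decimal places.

α = 0.434

sum of item variances = 0.548 + 0.637 + 2.161 + 2.680 = 6.026
Sum of distinct covariances = 1.456
Var(T) = sum of item variances + 2·Σcov = 6.026 + 2 × 1.456 = 8.938
α = (4/3)·(1 − 6.026/8.938) = 0.434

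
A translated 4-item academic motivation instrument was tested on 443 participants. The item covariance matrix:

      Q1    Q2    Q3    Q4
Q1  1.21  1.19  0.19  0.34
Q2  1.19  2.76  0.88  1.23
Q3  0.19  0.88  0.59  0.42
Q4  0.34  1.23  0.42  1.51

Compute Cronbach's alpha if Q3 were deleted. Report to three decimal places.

Cronbach's alpha = 0.753

Remaining items: Q1, Q2, Q4 (k = 3).
Σσ²ᵢ = 1.21 + 2.76 + 1.51 = 5.48
σ²_total = 5.48 + 2 × 2.76 = 11.00
α (item deleted) = (3/2)·(1 − 5.48/11.00) = 0.753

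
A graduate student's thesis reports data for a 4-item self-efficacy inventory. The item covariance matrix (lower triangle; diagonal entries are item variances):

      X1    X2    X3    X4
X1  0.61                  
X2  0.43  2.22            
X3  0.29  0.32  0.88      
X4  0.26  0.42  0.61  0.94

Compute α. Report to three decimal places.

Σσ²ᵢ = 0.61 + 2.22 + 0.88 + 0.94 = 4.65
Sum of the distinct covariances = 2.33
total variance = 4.65 + 2 × 2.33 = 9.31
α = (k/(k−1))·(1 − Σσ²ᵢ/total variance) = (4/3)·(1 − 4.65/9.31) = 0.667

α = 0.667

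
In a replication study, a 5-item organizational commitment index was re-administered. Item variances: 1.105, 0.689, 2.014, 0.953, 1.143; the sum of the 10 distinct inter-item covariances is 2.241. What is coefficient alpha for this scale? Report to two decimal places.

coefficient alpha = 0.54

Σσ²ᵢ = 1.105 + 0.689 + 2.014 + 0.953 + 1.143 = 5.904
Sum of distinct covariances = 2.241
σ²_total = Σσ²ᵢ + 2·Σcov = 5.904 + 2 × 2.241 = 10.386
α = (5/4)·(1 − 5.904/10.386) = 0.54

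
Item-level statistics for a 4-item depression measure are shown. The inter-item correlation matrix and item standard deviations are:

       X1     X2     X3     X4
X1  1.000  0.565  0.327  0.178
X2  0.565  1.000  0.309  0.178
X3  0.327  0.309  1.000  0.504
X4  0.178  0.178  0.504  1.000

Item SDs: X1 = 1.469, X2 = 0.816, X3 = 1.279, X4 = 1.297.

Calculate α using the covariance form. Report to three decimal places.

α = 0.656

Σσ²ᵢ = 1.469² + 0.816² + 1.279² + 1.297² = 6.1419
Covariances σ_ij = r_ij · s_i · s_j:
  σ(X1,X2) = 0.565 × 1.469 × 0.816 = 0.6773
  σ(X1,X3) = 0.327 × 1.469 × 1.279 = 0.6144
  σ(X1,X4) = 0.178 × 1.469 × 1.297 = 0.3391
  σ(X2,X3) = 0.309 × 0.816 × 1.279 = 0.3225
  σ(X2,X4) = 0.178 × 0.816 × 1.297 = 0.1884
  σ(X3,X4) = 0.504 × 1.279 × 1.297 = 0.8361
σ²_T = Σσ²ᵢ + 2·Σσ_ij = 6.1419 + 2 × 2.9778 = 12.0975
α = (4/3)·(1 − 6.1419/12.0975) = 0.656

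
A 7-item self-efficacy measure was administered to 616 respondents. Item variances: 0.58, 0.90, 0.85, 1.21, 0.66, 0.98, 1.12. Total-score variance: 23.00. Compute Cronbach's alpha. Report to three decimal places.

Σσᵢ² = 0.58 + 0.90 + 0.85 + 1.21 + 0.66 + 0.98 + 1.12 = 6.30
α = (k/(k−1))·(1 − Σσᵢ²/σ²_T) = (7/6)·(1 − 6.30/23.00) = 0.847

Cronbach's alpha = 0.847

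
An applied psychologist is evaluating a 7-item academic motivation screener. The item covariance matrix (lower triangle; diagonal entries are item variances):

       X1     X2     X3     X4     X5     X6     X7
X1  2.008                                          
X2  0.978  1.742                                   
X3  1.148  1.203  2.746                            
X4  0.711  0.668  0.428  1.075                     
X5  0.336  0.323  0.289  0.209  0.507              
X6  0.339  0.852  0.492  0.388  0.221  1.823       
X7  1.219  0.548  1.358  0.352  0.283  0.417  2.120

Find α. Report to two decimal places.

α = 0.79

sum of item variances = 2.008 + 1.742 + 2.746 + 1.075 + 0.507 + 1.823 + 2.120 = 12.021
Sum of the distinct covariances = 12.762
total variance = 12.021 + 2 × 12.762 = 37.545
α = (k/(k−1))·(1 − sum of item variances/total variance) = (7/6)·(1 − 12.021/37.545) = 0.79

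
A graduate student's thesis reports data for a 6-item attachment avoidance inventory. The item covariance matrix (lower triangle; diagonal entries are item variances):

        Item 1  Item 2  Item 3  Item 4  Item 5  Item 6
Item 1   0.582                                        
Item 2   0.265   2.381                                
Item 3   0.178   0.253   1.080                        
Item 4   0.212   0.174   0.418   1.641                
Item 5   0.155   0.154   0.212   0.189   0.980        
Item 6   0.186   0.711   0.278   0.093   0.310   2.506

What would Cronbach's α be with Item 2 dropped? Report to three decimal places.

α = 0.496

Remaining items: Item 1, Item 3, Item 4, Item 5, Item 6 (k = 5).
Σσᵢ² = 0.582 + 1.080 + 1.641 + 0.980 + 2.506 = 6.789
Var(T) = 6.789 + 2 × 2.231 = 11.251
α (item deleted) = (5/4)·(1 − 6.789/11.251) = 0.496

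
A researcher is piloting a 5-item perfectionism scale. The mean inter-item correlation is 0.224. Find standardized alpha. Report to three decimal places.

Standardized α = k·r̄ / (1 + (k−1)·r̄) = 5 × 0.224 / (1 + 4 × 0.224)
  = 1.1200 / 1.8960 = 0.591

standardized alpha = 0.591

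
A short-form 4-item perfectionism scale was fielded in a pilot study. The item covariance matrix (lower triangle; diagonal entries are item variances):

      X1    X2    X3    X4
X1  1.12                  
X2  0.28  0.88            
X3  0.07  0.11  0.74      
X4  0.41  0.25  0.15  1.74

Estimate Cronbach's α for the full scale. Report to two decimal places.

sum of item variances = 1.12 + 0.88 + 0.74 + 1.74 = 4.48
Σ_{i<j} σ_ij = 1.27
σ²_T = 4.48 + 2 × 1.27 = 7.02
α = (k/(k−1))·(1 − sum of item variances/σ²_T) = (4/3)·(1 − 4.48/7.02) = 0.48

α = 0.48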